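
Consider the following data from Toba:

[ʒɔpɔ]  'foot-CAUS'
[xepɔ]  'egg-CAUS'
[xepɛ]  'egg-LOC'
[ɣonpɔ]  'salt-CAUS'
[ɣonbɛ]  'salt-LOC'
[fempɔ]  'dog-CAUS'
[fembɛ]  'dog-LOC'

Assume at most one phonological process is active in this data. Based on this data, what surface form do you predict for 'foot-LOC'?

The LOC suffix surfaces as [-bɛ] and [-pɛ], depending on the final segment of the stem.
By contrast the CAUS suffix keeps its initial [p] throughout — that segment must be underlying.
So the underlying form is /-bɛ/, and voiced stops become voiceless after a vowel.
After 'foot', which ends in a vowel, the suffix surfaces as [-pɛ], giving [ʒɔpɛ].

[ʒɔpɛ]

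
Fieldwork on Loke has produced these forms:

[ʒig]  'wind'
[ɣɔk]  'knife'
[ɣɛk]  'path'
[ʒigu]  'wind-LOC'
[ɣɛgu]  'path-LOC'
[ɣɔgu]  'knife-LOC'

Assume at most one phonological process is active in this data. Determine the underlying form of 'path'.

/ɣɛk/

In [ɣɛk] and [ɣɛgu] the final segment of 'path' alternates: [k] ~ [g].
If /g/ were underlying and a rule turned it into [k] in isolation, 'wind' would also alternate; but it has [g] in both [ʒig] and [ʒigu].
The alternation reflects intervocalic voicing: voiceless stops become voiced between vowels. /k/ is underlying.
So 'path' = /ɣɛk/.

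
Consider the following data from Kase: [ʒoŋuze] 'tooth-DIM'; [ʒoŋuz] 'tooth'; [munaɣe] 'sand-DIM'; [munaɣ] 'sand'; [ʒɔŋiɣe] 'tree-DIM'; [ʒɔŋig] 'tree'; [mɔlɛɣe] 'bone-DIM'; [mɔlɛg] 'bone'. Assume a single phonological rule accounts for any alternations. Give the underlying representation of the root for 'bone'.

'bone' shows [ɣ] ~ [g] at the end of the stem ([mɔlɛɣe] vs [mɔlɛg]).
Compare 'sand', with invariant [ɣ] in [munaɣe] and [munaɣ]: an analysis with underlying /ɣ/ and a rule producing [g] in isolation would wrongly predict alternation here too.
Therefore /g/ is basic and [ɣ] is derived by intervocalic spirantization (voiced stops become fricatives between vowels).

/mɔlɛg/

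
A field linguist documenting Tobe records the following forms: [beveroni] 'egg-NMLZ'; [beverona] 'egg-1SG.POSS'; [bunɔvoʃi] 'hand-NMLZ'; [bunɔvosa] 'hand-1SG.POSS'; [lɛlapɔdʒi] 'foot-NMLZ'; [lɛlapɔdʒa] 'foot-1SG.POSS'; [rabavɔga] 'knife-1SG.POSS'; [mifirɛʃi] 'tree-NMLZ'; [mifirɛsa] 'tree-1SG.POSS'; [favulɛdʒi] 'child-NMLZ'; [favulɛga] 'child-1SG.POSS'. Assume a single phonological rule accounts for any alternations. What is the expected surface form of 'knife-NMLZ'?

[rabavɔdʒi]

'child' shows [dʒ] ~ [g] at the end of the stem ([favulɛdʒi] vs [favulɛga]).
Compare 'foot', with invariant [dʒ] in [lɛlapɔdʒi] and [lɛlapɔdʒa]: an analysis with underlying /dʒ/ and a rule producing [g] before the 1SG.POSS suffix would wrongly predict alternation here too.
The underlying segment must be /g/; /g/ and /s/ become palato-alveolar [dʒ] and [ʃ] before a front vowel, yielding [dʒ] there.
From [rabavɔga] the stem 'knife' is /rabavɔg/; before a front vowel this yields [rabavɔdʒi].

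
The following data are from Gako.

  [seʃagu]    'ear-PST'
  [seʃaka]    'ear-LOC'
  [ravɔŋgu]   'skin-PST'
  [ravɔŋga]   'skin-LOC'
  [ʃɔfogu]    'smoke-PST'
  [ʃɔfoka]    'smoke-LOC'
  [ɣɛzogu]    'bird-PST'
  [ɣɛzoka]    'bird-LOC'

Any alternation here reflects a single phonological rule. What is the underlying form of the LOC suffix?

/-ka/

The LOC suffix surfaces as [-ga] and [-ka], depending on the final segment of the stem.
The PST suffix, which begins with [g], is invariant after every stem; so [g] is not altered by any rule here.
The LOC suffix is therefore /-ka/ underlyingly, with post-nasal voicing: voiceless stops become voiced after a nasal.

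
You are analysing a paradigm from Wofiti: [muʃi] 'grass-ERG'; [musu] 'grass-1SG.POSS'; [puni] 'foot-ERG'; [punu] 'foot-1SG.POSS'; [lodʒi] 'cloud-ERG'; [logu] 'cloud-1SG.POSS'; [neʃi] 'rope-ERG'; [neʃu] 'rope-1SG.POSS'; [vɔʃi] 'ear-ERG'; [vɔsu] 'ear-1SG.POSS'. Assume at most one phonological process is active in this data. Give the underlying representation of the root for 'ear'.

/vɔs/

The root 'ear' surfaces as [vɔʃi] and [vɔsu], with a stem-final [ʃ] ~ [s] alternation.
Compare 'rope', with invariant [ʃ] in [neʃi] and [neʃu]: an analysis with underlying /ʃ/ and a rule producing [s] before the 1SG.POSS suffix would wrongly predict alternation here too.
The alternation reflects palatalization before a front vowel: /g/ and /s/ become palato-alveolar [dʒ] and [ʃ] before a front vowel. /s/ is underlying.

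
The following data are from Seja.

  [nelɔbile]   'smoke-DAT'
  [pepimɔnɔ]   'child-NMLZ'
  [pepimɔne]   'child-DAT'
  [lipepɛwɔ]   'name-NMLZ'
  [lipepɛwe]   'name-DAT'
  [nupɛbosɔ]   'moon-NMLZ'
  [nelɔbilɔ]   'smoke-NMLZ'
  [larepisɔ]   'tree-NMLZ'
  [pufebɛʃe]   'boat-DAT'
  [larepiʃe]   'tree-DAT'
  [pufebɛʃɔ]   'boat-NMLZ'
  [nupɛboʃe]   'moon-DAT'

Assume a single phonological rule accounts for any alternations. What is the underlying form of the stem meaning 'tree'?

/larepis/

In [larepisɔ] and [larepiʃe] the final segment of 'tree' alternates: [s] ~ [ʃ].
Compare 'boat', with invariant [ʃ] in [pufebɛʃɔ] and [pufebɛʃe]: an analysis with underlying /ʃ/ and a rule producing [s] before the NMLZ suffix would wrongly predict alternation here too.
The alternation reflects palatalization before a front vowel: /s/ becomes palato-alveolar [ʃ] before a front vowel. /s/ is underlying.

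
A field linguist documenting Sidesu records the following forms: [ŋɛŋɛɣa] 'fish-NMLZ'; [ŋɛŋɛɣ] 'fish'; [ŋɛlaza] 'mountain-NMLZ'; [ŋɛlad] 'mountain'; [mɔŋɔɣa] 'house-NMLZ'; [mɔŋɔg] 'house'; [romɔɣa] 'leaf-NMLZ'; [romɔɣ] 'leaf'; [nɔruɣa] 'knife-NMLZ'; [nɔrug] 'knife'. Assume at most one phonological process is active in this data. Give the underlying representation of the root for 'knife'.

The root 'knife' surfaces as [nɔruɣa] and [nɔrug], with a stem-final [ɣ] ~ [g] alternation.
If /ɣ/ were underlying and a rule turned it into [g] in isolation, 'fish' would also alternate; but it has [ɣ] in both [ŋɛŋɛɣa] and [ŋɛŋɛɣ].
The alternation reflects intervocalic spirantization: voiced stops become fricatives between vowels. /g/ is underlying.
The underlying form of 'knife' is therefore /nɔrug/.

/nɔrug/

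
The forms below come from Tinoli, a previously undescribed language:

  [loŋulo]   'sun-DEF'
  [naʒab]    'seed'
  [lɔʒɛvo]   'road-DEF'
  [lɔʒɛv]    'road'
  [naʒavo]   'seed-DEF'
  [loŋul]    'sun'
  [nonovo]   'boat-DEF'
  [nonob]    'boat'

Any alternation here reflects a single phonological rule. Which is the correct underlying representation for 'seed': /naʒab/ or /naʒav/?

/naʒab/

The stem for 'seed' ends in [b] in [naʒab] but [v] in [naʒavo].
If /v/ were underlying and a rule turned it into [b] in isolation, 'road' would also alternate; but it has [v] in both [lɔʒɛv] and [lɔʒɛvo].
So /b/ is underlying, and a rule of intervocalic spirantization — voiced stops become fricatives between vowels — gives [v].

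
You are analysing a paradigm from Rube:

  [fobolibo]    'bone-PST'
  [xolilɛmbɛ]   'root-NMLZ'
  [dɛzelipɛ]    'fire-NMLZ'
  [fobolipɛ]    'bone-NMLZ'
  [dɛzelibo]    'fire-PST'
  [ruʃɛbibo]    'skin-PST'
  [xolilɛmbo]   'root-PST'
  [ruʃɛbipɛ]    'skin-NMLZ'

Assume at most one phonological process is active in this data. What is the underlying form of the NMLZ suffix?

/-pɛ/

The NMLZ morpheme has two allomorphs, [-bɛ] and [-pɛ].
The PST suffix, which begins with [b], is invariant after every stem; so [b] is not altered by any rule here.
The NMLZ suffix is therefore /-pɛ/ underlyingly, with post-nasal voicing: voiceless stops become voiced after a nasal.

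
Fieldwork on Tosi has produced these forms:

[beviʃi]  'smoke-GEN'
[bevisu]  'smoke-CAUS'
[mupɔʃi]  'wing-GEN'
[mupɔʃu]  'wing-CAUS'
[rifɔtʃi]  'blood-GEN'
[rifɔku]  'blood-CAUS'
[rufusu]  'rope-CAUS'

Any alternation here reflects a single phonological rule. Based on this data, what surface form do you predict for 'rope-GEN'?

[rufuʃi]

'smoke' shows [ʃ] ~ [s] at the end of the stem ([beviʃi] vs [bevisu]).
If /ʃ/ were underlying and a rule turned it into [s] before the CAUS suffix, 'wing' would also alternate; but it has [ʃ] in both [mupɔʃi] and [mupɔʃu].
So /s/ is underlying, and a rule of palatalization before a front vowel — /k/ and /s/ become palato-alveolar [tʃ] and [ʃ] before a front vowel — gives [ʃ].
The one attested form of 'rope', [rufusu], shows underlying /rufus/. Applying the same rule before a front vowel gives [rufuʃi].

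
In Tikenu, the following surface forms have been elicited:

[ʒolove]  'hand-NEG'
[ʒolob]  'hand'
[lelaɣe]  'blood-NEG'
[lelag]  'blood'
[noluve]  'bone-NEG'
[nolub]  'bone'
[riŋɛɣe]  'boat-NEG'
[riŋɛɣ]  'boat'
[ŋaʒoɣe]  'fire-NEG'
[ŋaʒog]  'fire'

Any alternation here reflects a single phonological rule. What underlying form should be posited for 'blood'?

/lelag/

In [lelaɣe] and [lelag] the final segment of 'blood' alternates: [ɣ] ~ [g].
The stem 'boat' ([riŋɛɣe], [riŋɛɣ]) shows [ɣ] unchanged in both environments, so [ɣ] cannot be basic with [g] derived in isolation.
The underlying segment must be /g/; voiced stops become fricatives between vowels, yielding [ɣ] there.
Hence 'blood' is /lelag/ underlyingly.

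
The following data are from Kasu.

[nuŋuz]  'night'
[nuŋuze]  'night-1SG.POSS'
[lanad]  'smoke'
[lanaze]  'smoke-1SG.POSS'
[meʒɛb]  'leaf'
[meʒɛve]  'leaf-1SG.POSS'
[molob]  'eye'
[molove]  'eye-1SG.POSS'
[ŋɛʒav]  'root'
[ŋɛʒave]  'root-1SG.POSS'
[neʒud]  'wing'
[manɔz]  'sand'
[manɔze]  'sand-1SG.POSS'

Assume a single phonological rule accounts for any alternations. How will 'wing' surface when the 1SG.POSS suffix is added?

The root 'smoke' surfaces as [lanad] and [lanaze], with a stem-final [d] ~ [z] alternation.
The stem 'night' ([nuŋuz], [nuŋuze]) shows [z] unchanged in both environments, so [z] cannot be basic with [d] derived in isolation.
So /d/ is underlying, and a rule of intervocalic spirantization — voiced stops become fricatives between vowels — gives [z].
From [neʒud] the stem 'wing' is /neʒud/; between vowels this yields [neʒuze].

[neʒuze]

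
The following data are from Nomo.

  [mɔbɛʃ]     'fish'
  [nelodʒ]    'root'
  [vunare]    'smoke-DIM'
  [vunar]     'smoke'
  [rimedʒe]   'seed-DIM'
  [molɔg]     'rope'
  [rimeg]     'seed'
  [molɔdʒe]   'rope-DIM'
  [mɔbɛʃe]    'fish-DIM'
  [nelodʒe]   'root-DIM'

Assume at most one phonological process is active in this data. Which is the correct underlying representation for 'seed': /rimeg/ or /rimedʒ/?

The stem for 'seed' ends in [dʒ] in [rimedʒe] but [g] in [rimeg].
But 'root' keeps [dʒ] in both environments ([nelodʒe], [nelodʒ]), so there is no rule changing /dʒ/ to [g] in isolation.
So /g/ is underlying, and a rule of palatalization before a front vowel — /g/ becomes palato-alveolar [dʒ] before a front vowel — gives [dʒ].

/rimeg/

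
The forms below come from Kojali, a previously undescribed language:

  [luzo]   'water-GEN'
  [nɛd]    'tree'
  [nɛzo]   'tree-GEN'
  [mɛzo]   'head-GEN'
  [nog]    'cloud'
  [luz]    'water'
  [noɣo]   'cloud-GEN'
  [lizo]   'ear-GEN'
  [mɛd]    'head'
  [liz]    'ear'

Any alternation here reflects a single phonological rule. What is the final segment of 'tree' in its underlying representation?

In [nɛd] and [nɛzo] the final segment of 'tree' alternates: [d] ~ [z].
The stem 'water' ([luz], [luzo]) shows [z] unchanged in both environments, so [z] cannot be basic with [d] derived in isolation.
The underlying segment must be /d/; voiced stops become fricatives between vowels, yielding [z] there.

/d/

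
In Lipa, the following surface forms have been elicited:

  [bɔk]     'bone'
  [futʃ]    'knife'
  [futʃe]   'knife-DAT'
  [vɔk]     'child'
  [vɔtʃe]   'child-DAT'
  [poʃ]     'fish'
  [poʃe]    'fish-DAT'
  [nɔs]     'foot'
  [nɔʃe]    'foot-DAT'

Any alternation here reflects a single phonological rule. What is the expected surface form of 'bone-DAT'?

[bɔtʃe]

The root 'child' surfaces as [vɔk] and [vɔtʃe], with a stem-final [k] ~ [tʃ] alternation.
The stem 'knife' ([futʃ], [futʃe]) shows [tʃ] unchanged in both environments, so [tʃ] cannot be basic with [k] derived in isolation.
Therefore /k/ is basic and [tʃ] is derived by palatalization before a front vowel (/k/ and /s/ become palato-alveolar [tʃ] and [ʃ] before a front vowel).
From [bɔk] the stem 'bone' is /bɔk/; before a front vowel this yields [bɔtʃe].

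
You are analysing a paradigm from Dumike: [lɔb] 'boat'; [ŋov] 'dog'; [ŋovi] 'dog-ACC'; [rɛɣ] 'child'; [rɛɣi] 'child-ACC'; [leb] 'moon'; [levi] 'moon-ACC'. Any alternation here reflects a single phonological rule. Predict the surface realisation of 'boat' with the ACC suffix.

In [leb] and [levi] the final segment of 'moon' alternates: [b] ~ [v].
Compare 'dog', with invariant [v] in [ŋov] and [ŋovi]: an analysis with underlying /v/ and a rule producing [b] in isolation would wrongly predict alternation here too.
Therefore /b/ is basic and [v] is derived by intervocalic spirantization (voiced stops become fricatives between vowels).
From [lɔb] the stem 'boat' is /lɔb/; between vowels this yields [lɔvi].

[lɔvi]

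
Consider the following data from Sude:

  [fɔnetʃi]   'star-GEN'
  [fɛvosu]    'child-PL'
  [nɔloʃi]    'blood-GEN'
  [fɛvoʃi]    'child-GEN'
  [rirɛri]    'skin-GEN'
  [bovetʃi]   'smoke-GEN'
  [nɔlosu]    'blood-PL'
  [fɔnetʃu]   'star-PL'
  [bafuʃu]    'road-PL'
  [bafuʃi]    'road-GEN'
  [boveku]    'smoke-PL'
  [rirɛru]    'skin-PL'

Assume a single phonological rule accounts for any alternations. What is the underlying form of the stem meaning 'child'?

The root 'child' surfaces as [fɛvosu] and [fɛvoʃi], with a stem-final [s] ~ [ʃ] alternation.
If /ʃ/ were underlying and a rule turned it into [s] before the PL suffix, 'road' would also alternate; but it has [ʃ] in both [bafuʃu] and [bafuʃi].
So /s/ is underlying, and a rule of palatalization before a front vowel — /k/ and /s/ become palato-alveolar [tʃ] and [ʃ] before a front vowel — gives [ʃ].

/fɛvos/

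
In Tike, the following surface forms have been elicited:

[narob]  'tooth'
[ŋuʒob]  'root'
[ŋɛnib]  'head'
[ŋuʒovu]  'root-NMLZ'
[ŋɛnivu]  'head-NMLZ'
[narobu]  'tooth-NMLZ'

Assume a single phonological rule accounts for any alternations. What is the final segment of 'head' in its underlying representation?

/v/

In [ŋɛnib] and [ŋɛnivu] the final segment of 'head' alternates: [b] ~ [v].
If /b/ were underlying and a rule turned it into [v] before the NMLZ suffix, 'tooth' would also alternate; but it has [b] in both [narob] and [narobu].
Therefore /v/ is basic and [b] is derived by word-final hardening (voiced fricatives become stops word-finally).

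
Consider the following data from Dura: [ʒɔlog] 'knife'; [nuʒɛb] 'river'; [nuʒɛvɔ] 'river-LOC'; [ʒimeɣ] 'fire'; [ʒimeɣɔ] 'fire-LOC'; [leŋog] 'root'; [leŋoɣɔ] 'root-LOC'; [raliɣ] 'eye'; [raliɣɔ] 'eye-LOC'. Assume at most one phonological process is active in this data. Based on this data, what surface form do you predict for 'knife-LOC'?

'root' shows [g] ~ [ɣ] at the end of the stem ([leŋog] vs [leŋoɣɔ]).
Compare 'fire', with invariant [ɣ] in [ʒimeɣ] and [ʒimeɣɔ]: an analysis with underlying /ɣ/ and a rule producing [g] in isolation would wrongly predict alternation here too.
Therefore /g/ is basic and [ɣ] is derived by intervocalic spirantization (voiced stops become fricatives between vowels).
The one attested form of 'knife', [ʒɔlog], shows underlying /ʒɔlog/. Applying the same rule between vowels gives [ʒɔloɣɔ].

[ʒɔloɣɔ]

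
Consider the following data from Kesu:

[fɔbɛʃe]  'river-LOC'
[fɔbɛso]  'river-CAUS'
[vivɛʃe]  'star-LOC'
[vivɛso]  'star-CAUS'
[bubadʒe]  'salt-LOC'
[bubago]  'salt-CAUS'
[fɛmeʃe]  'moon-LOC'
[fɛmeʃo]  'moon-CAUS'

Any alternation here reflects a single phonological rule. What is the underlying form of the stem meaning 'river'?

The stem for 'river' ends in [ʃ] in [fɔbɛʃe] but [s] in [fɔbɛso].
Compare 'moon', with invariant [ʃ] in [fɛmeʃe] and [fɛmeʃo]: an analysis with underlying /ʃ/ and a rule producing [s] before the CAUS suffix would wrongly predict alternation here too.
The underlying segment must be /s/; /g/ and /s/ become palato-alveolar [dʒ] and [ʃ] before a front vowel, yielding [ʃ] there.

/fɔbɛs/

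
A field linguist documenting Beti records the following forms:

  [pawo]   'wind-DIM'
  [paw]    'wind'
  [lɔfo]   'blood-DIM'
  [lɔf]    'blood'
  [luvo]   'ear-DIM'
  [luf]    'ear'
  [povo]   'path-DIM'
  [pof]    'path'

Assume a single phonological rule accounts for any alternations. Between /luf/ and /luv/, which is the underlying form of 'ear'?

/luv/

The root 'ear' surfaces as [luvo] and [luf], with a stem-final [v] ~ [f] alternation.
Compare 'blood', with invariant [f] in [lɔfo] and [lɔf]: an analysis with underlying /f/ and a rule producing [v] before the DIM suffix would wrongly predict alternation here too.
So /v/ is underlying, and a rule of word-final obstruent devoicing — voiced obstruents become voiceless word-finally — gives [f].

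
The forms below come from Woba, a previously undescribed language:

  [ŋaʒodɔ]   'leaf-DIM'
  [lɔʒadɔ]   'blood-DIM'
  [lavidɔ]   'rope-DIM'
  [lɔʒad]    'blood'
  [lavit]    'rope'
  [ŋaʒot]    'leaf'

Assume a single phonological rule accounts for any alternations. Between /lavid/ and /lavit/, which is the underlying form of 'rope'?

The stem for 'rope' ends in [t] in [lavit] but [d] in [lavidɔ].
The stem 'blood' ([lɔʒad], [lɔʒadɔ]) shows [d] unchanged in both environments, so [d] cannot be basic with [t] derived in isolation.
Therefore /t/ is basic and [d] is derived by intervocalic voicing (voiceless stops become voiced between vowels).

/lavit/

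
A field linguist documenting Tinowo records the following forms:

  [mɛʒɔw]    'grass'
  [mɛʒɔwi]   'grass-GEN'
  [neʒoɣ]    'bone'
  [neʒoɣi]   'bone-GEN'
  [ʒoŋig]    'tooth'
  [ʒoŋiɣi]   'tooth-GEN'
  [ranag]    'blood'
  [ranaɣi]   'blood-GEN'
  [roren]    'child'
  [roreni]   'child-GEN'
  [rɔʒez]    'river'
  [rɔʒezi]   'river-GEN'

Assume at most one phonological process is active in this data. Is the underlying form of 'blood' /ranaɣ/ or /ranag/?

/ranag/

'blood' shows [g] ~ [ɣ] at the end of the stem ([ranag] vs [ranaɣi]).
But 'bone' keeps [ɣ] in both environments ([neʒoɣ], [neʒoɣi]), so there is no rule changing /ɣ/ to [g] in isolation.
The alternation reflects intervocalic spirantization: voiced stops become fricatives between vowels. /g/ is underlying.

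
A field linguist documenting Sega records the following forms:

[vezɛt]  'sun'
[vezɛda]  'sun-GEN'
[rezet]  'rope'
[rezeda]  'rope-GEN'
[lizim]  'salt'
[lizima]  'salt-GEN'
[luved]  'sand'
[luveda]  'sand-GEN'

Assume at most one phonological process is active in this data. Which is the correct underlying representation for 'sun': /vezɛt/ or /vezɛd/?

The stem for 'sun' ends in [t] in [vezɛt] but [d] in [vezɛda].
The stem 'sand' ([luved], [luveda]) shows [d] unchanged in both environments, so [d] cannot be basic with [t] derived in isolation.
Therefore /t/ is basic and [d] is derived by intervocalic voicing (voiceless stops become voiced between vowels).

/vezɛt/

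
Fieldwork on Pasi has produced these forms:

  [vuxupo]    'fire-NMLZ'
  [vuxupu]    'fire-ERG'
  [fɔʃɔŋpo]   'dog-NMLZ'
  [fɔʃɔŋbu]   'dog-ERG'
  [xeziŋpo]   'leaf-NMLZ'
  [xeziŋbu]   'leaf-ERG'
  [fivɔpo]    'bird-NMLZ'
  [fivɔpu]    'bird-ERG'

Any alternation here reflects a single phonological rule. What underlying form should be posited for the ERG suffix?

/-bu/

The ERG morpheme has two allomorphs, [-bu] and [-pu].
The NMLZ suffix, which begins with [p], is invariant after every stem; so [p] is not altered by any rule here.
The ERG suffix is therefore /-bu/ underlyingly, with post-vocalic devoicing: voiced stops become voiceless after a vowel.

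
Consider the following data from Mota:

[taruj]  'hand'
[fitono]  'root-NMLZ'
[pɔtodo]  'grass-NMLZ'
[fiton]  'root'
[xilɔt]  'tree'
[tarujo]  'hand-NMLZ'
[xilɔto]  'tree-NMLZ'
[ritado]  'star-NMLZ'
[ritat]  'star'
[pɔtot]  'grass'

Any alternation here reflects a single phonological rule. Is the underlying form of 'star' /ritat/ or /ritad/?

The stem for 'star' ends in [d] in [ritado] but [t] in [ritat].
If /t/ were underlying and a rule turned it into [d] before the NMLZ suffix, 'tree' would also alternate; but it has [t] in both [xilɔto] and [xilɔt].
The underlying segment must be /d/; voiced obstruents become voiceless word-finally, yielding [t] there.

/ritad/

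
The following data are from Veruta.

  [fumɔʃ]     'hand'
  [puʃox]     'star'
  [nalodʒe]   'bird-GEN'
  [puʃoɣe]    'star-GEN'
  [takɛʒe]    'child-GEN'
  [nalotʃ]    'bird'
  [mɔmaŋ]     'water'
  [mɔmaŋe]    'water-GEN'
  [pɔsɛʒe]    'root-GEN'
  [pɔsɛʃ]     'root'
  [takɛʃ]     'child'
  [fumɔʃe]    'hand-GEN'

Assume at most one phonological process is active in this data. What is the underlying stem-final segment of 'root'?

/ʒ/

The root 'root' surfaces as [pɔsɛʃ] and [pɔsɛʒe], with a stem-final [ʃ] ~ [ʒ] alternation.
If /ʃ/ were underlying and a rule turned it into [ʒ] before the GEN suffix, 'hand' would also alternate; but it has [ʃ] in both [fumɔʃ] and [fumɔʃe].
So /ʒ/ is underlying, and a rule of word-final obstruent devoicing — voiced obstruents become voiceless word-finally — gives [ʃ].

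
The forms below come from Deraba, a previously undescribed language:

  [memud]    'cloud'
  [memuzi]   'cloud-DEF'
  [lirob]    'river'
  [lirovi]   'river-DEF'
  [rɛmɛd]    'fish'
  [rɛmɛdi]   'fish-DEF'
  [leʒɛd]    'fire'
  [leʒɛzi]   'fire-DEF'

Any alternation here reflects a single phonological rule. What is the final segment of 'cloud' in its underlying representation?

The stem for 'cloud' ends in [d] in [memud] but [z] in [memuzi].
The stem 'fish' ([rɛmɛd], [rɛmɛdi]) shows [d] unchanged in both environments, so [d] cannot be basic with [z] derived before the DEF suffix.
Therefore /z/ is basic and [d] is derived by word-final hardening (voiced fricatives become stops word-finally).

/z/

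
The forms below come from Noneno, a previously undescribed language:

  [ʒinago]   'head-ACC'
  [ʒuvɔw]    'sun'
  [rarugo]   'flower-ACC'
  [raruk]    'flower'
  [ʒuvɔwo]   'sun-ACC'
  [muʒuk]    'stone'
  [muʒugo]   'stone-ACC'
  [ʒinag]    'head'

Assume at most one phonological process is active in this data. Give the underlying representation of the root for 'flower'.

In [rarugo] and [raruk] the final segment of 'flower' alternates: [g] ~ [k].
If /g/ were underlying and a rule turned it into [k] in isolation, 'head' would also alternate; but it has [g] in both [ʒinago] and [ʒinag].
Therefore /k/ is basic and [g] is derived by intervocalic voicing (voiceless stops become voiced between vowels).

/raruk/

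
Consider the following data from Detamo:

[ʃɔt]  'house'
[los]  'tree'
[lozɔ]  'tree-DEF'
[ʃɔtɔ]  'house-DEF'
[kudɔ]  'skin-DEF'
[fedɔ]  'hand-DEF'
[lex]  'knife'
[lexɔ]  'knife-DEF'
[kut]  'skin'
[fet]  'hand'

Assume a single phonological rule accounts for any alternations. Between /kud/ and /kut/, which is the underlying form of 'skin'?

/kud/

'skin' shows [d] ~ [t] at the end of the stem ([kudɔ] vs [kut]).
But 'house' keeps [t] in both environments ([ʃɔtɔ], [ʃɔt]), so there is no rule changing /t/ to [d] before the DEF suffix.
Therefore /d/ is basic and [t] is derived by word-final obstruent devoicing (voiced obstruents become voiceless word-finally).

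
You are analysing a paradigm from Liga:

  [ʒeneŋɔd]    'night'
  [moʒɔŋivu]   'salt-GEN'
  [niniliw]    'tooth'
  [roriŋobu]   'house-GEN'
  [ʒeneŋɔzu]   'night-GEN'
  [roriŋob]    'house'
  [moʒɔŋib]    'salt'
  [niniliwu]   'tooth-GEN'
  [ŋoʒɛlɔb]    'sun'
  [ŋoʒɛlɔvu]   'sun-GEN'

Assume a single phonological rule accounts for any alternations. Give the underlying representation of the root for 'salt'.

/moʒɔŋiv/

In [moʒɔŋivu] and [moʒɔŋib] the final segment of 'salt' alternates: [v] ~ [b].
If /b/ were underlying and a rule turned it into [v] before the GEN suffix, 'house' would also alternate; but it has [b] in both [roriŋobu] and [roriŋob].
Therefore /v/ is basic and [b] is derived by word-final hardening (voiced fricatives become stops word-finally).
The underlying form of 'salt' is therefore /moʒɔŋiv/.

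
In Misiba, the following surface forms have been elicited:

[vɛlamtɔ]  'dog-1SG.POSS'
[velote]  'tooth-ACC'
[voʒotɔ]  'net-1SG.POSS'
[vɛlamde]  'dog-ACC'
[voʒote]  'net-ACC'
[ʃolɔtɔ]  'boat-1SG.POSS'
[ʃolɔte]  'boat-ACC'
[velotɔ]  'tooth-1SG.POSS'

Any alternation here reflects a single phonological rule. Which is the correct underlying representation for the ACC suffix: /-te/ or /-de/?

/-de/

The ACC suffix surfaces as [-de] and [-te], depending on the final segment of the stem.
By contrast the 1SG.POSS suffix keeps its initial [t] throughout — that segment must be underlying.
So the underlying form is /-de/, and voiced stops become voiceless after a vowel.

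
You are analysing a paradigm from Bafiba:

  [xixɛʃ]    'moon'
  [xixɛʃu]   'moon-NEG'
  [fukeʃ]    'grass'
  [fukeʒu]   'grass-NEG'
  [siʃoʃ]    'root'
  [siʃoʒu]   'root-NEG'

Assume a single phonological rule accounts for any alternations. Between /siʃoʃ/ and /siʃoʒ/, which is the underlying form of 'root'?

/siʃoʒ/

'root' shows [ʃ] ~ [ʒ] at the end of the stem ([siʃoʃ] vs [siʃoʒu]).
The stem 'moon' ([xixɛʃ], [xixɛʃu]) shows [ʃ] unchanged in both environments, so [ʃ] cannot be basic with [ʒ] derived before the NEG suffix.
So /ʒ/ is underlying, and a rule of word-final obstruent devoicing — voiced obstruents become voiceless word-finally — gives [ʃ].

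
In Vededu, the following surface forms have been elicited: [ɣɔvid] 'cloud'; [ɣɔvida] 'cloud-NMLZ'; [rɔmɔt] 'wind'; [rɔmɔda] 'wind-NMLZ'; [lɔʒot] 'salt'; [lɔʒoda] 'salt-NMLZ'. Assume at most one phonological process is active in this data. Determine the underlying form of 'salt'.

'salt' shows [t] ~ [d] at the end of the stem ([lɔʒot] vs [lɔʒoda]).
Compare 'cloud', with invariant [d] in [ɣɔvid] and [ɣɔvida]: an analysis with underlying /d/ and a rule producing [t] in isolation would wrongly predict alternation here too.
The underlying segment must be /t/; voiceless stops become voiced between vowels, yielding [d] there.
So 'salt' = /lɔʒot/.

/lɔʒot/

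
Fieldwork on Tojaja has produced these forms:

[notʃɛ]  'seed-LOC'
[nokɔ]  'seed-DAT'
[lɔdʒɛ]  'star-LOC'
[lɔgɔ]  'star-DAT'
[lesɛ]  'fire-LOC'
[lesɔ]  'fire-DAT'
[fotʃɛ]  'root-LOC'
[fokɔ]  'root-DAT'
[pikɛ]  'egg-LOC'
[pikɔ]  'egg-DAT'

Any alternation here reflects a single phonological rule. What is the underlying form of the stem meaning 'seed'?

/notʃ/

The stem for 'seed' ends in [tʃ] in [notʃɛ] but [k] in [nokɔ].
Compare 'egg', with invariant [k] in [pikɛ] and [pikɔ]: an analysis with underlying /k/ and a rule producing [tʃ] before the LOC suffix would wrongly predict alternation here too.
Therefore /tʃ/ is basic and [k] is derived by depalatalization (palato-alveolar /tʃ/ and /dʒ/ become [k] and [g] when no front vowel follows).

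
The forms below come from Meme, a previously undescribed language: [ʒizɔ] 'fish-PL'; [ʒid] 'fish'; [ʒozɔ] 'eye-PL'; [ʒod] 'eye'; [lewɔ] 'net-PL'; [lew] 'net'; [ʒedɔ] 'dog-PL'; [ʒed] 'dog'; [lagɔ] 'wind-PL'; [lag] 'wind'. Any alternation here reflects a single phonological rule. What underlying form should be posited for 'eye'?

/ʒoz/

'eye' shows [z] ~ [d] at the end of the stem ([ʒozɔ] vs [ʒod]).
Compare 'dog', with invariant [d] in [ʒedɔ] and [ʒed]: an analysis with underlying /d/ and a rule producing [z] before the PL suffix would wrongly predict alternation here too.
The underlying segment must be /z/; voiced fricatives become stops word-finally, yielding [d] there.
Hence 'eye' is /ʒoz/ underlyingly.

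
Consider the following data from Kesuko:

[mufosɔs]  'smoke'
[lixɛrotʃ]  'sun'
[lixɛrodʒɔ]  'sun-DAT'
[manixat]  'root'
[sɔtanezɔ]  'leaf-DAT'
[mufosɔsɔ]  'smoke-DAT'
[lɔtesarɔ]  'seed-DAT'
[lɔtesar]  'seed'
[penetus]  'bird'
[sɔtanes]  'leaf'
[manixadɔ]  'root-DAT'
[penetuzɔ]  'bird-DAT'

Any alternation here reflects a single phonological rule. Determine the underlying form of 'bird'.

/penetuz/

The root 'bird' surfaces as [penetus] and [penetuzɔ], with a stem-final [s] ~ [z] alternation.
The stem 'smoke' ([mufosɔs], [mufosɔsɔ]) shows [s] unchanged in both environments, so [s] cannot be basic with [z] derived before the DAT suffix.
The underlying segment must be /z/; voiced obstruents become voiceless word-finally, yielding [s] there.
Hence 'bird' is /penetuz/ underlyingly.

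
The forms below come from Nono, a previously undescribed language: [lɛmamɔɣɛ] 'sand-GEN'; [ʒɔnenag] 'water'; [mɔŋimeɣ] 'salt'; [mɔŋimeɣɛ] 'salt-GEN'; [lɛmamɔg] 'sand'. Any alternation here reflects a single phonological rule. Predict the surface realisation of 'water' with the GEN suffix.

The root 'sand' surfaces as [lɛmamɔg] and [lɛmamɔɣɛ], with a stem-final [g] ~ [ɣ] alternation.
If /ɣ/ were underlying and a rule turned it into [g] in isolation, 'salt' would also alternate; but it has [ɣ] in both [mɔŋimeɣ] and [mɔŋimeɣɛ].
So /g/ is underlying, and a rule of intervocalic spirantization — voiced stops become fricatives between vowels — gives [ɣ].
From [ʒɔnenag] the stem 'water' is /ʒɔnenag/; between vowels this yields [ʒɔnenaɣɛ].

[ʒɔnenaɣɛ]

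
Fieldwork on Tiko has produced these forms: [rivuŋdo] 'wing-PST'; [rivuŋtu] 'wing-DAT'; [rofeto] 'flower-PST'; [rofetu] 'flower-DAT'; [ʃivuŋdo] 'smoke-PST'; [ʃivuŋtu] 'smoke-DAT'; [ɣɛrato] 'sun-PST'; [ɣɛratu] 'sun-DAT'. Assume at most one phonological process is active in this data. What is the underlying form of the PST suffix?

/-do/

The PST morpheme has two allomorphs, [-do] and [-to].
The DAT suffix, which begins with [t], is invariant after every stem; so [t] is not altered by any rule here.
So the underlying form is /-do/, and voiced stops become voiceless after a vowel.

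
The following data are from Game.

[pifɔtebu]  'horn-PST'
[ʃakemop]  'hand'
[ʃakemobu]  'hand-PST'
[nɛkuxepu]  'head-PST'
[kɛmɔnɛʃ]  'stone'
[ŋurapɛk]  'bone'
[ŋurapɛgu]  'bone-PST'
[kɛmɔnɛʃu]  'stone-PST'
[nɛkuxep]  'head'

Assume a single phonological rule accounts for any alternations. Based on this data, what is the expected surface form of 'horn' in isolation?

The stem for 'hand' ends in [b] in [ʃakemobu] but [p] in [ʃakemop].
Compare 'head', with invariant [p] in [nɛkuxepu] and [nɛkuxep]: an analysis with underlying /p/ and a rule producing [b] before the PST suffix would wrongly predict alternation here too.
Therefore /b/ is basic and [p] is derived by word-final obstruent devoicing (voiced obstruents become voiceless word-finally).
The one attested form of 'horn', [pifɔtebu], shows underlying /pifɔteb/. Applying the same rule word-finally gives [pifɔtep].

[pifɔtep]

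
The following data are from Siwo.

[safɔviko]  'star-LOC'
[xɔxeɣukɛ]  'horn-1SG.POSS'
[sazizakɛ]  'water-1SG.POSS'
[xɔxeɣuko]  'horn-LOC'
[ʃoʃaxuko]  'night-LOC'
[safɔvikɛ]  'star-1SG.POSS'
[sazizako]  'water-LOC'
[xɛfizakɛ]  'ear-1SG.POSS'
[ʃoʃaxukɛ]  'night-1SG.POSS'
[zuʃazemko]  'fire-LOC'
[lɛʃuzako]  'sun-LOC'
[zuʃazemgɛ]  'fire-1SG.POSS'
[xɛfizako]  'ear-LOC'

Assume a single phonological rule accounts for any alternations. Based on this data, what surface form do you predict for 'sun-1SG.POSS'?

[lɛʃuzakɛ]

The 1SG.POSS morpheme has two allomorphs, [-gɛ] and [-kɛ].
The LOC suffix, which begins with [k], is invariant after every stem; so [k] is not altered by any rule here.
The 1SG.POSS suffix is therefore /-gɛ/ underlyingly, with post-vocalic devoicing: voiced stops become voiceless after a vowel.
After 'sun', which ends in a vowel, the suffix surfaces as [-kɛ], giving [lɛʃuzakɛ].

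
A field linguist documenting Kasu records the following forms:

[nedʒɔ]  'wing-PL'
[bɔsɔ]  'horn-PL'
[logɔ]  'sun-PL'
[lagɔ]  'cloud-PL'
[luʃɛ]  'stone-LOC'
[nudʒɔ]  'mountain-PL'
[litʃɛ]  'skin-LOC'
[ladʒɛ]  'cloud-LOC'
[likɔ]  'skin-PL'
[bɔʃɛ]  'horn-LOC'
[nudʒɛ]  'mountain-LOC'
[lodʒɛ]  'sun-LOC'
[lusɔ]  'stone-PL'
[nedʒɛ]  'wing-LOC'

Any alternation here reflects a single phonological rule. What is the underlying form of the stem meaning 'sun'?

/log/

'sun' shows [dʒ] ~ [g] at the end of the stem ([lodʒɛ] vs [logɔ]).
But 'mountain' keeps [dʒ] in both environments ([nudʒɛ], [nudʒɔ]), so there is no rule changing /dʒ/ to [g] before the PL suffix.
The underlying segment must be /g/; /k/, /g/ and /s/ become palato-alveolar [tʃ], [dʒ] and [ʃ] before a front vowel, yielding [dʒ] there.
The underlying form of 'sun' is therefore /log/.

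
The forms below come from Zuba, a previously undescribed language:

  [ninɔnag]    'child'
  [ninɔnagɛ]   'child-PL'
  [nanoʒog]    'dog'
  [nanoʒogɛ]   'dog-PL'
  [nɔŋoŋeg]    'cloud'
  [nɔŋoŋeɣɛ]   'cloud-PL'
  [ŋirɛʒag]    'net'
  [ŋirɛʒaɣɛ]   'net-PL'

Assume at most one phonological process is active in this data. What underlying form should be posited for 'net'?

In [ŋirɛʒag] and [ŋirɛʒaɣɛ] the final segment of 'net' alternates: [g] ~ [ɣ].
Compare 'dog', with invariant [g] in [nanoʒog] and [nanoʒogɛ]: an analysis with underlying /g/ and a rule producing [ɣ] before the PL suffix would wrongly predict alternation here too.
The alternation reflects word-final hardening: voiced fricatives become stops word-finally. /ɣ/ is underlying.
The underlying form of 'net' is therefore /ŋirɛʒaɣ/.

/ŋirɛʒaɣ/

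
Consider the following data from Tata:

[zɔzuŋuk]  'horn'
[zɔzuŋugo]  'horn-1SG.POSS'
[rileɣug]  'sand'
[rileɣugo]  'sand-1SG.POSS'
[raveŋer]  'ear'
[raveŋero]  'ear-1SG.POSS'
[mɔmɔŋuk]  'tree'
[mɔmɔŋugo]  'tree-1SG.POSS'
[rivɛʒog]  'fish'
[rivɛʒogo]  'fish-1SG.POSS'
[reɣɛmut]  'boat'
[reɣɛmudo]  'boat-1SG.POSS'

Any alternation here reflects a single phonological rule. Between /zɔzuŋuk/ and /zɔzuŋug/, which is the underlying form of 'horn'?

'horn' shows [k] ~ [g] at the end of the stem ([zɔzuŋuk] vs [zɔzuŋugo]).
The stem 'fish' ([rivɛʒog], [rivɛʒogo]) shows [g] unchanged in both environments, so [g] cannot be basic with [k] derived in isolation.
So /k/ is underlying, and a rule of intervocalic voicing — voiceless stops become voiced between vowels — gives [g].

/zɔzuŋuk/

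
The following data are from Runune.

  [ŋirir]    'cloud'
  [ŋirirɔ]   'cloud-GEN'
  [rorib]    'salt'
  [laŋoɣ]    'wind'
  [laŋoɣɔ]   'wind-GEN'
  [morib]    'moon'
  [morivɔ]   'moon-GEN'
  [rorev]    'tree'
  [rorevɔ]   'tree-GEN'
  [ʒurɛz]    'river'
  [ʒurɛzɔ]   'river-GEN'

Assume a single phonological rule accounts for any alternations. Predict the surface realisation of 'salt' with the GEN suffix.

In [morib] and [morivɔ] the final segment of 'moon' alternates: [b] ~ [v].
If /v/ were underlying and a rule turned it into [b] in isolation, 'tree' would also alternate; but it has [v] in both [rorev] and [rorevɔ].
The alternation reflects intervocalic spirantization: voiced stops become fricatives between vowels. /b/ is underlying.
The one attested form of 'salt', [rorib], shows underlying /rorib/. Applying the same rule between vowels gives [rorivɔ].

[rorivɔ]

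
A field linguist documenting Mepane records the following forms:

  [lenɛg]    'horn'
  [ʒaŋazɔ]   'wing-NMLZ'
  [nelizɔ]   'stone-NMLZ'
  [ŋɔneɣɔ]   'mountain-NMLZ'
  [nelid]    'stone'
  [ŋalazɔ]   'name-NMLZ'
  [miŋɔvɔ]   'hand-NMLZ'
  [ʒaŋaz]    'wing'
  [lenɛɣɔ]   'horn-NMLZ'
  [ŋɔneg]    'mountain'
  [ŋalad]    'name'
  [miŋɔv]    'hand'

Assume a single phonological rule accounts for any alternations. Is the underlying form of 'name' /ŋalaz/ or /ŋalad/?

In [ŋalad] and [ŋalazɔ] the final segment of 'name' alternates: [d] ~ [z].
The stem 'wing' ([ʒaŋaz], [ʒaŋazɔ]) shows [z] unchanged in both environments, so [z] cannot be basic with [d] derived in isolation.
So /d/ is underlying, and a rule of intervocalic spirantization — voiced stops become fricatives between vowels — gives [z].

/ŋalad/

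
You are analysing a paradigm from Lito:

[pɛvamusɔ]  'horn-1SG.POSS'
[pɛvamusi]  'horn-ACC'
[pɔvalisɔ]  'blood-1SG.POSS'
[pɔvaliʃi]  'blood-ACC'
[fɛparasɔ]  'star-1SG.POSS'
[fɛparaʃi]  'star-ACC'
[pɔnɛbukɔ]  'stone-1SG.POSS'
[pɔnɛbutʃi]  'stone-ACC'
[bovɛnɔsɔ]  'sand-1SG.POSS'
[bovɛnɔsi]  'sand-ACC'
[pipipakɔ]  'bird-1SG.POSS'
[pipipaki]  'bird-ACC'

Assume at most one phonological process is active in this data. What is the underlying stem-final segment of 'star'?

The root 'star' surfaces as [fɛparasɔ] and [fɛparaʃi], with a stem-final [s] ~ [ʃ] alternation.
If /s/ were underlying and a rule turned it into [ʃ] before the ACC suffix, 'sand' would also alternate; but it has [s] in both [bovɛnɔsɔ] and [bovɛnɔsi].
So /ʃ/ is underlying, and a rule of depalatalization — palato-alveolar /tʃ/ and /ʃ/ become [k] and [s] when no front vowel follows — gives [s].

/ʃ/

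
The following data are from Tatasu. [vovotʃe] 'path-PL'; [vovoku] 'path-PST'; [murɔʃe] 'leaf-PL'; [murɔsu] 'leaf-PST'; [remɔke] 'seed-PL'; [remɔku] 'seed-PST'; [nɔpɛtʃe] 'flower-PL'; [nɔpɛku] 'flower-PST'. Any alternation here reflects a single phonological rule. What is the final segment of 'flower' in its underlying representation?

'flower' shows [tʃ] ~ [k] at the end of the stem ([nɔpɛtʃe] vs [nɔpɛku]).
The stem 'seed' ([remɔke], [remɔku]) shows [k] unchanged in both environments, so [k] cannot be basic with [tʃ] derived before the PL suffix.
So /tʃ/ is underlying, and a rule of depalatalization — palato-alveolar /tʃ/ and /ʃ/ become [k] and [s] when no front vowel follows — gives [k].

/tʃ/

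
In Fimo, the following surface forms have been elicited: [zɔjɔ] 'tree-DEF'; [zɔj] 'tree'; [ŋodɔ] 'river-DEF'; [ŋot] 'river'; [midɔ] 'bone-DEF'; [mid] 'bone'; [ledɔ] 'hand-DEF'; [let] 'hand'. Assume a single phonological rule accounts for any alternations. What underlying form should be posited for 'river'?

'river' shows [d] ~ [t] at the end of the stem ([ŋodɔ] vs [ŋot]).
But 'bone' keeps [d] in both environments ([midɔ], [mid]), so there is no rule changing /d/ to [t] in isolation.
The underlying segment must be /t/; voiceless stops become voiced between vowels, yielding [d] there.
Hence 'river' is /ŋot/ underlyingly.

/ŋot/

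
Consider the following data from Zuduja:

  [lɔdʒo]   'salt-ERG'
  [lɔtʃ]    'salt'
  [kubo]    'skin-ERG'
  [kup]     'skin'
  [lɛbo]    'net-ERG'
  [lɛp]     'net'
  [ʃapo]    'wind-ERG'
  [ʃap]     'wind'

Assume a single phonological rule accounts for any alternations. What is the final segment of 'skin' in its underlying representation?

/b/

The stem for 'skin' ends in [b] in [kubo] but [p] in [kup].
But 'wind' keeps [p] in both environments ([ʃapo], [ʃap]), so there is no rule changing /p/ to [b] before the ERG suffix.
Therefore /b/ is basic and [p] is derived by word-final obstruent devoicing (voiced obstruents become voiceless word-finally).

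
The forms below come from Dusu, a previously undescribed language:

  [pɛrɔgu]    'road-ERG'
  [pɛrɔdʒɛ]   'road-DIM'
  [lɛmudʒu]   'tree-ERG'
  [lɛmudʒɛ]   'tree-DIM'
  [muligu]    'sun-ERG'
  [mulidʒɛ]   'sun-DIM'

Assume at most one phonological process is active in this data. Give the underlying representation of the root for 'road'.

The root 'road' surfaces as [pɛrɔgu] and [pɛrɔdʒɛ], with a stem-final [g] ~ [dʒ] alternation.
The stem 'tree' ([lɛmudʒu], [lɛmudʒɛ]) shows [dʒ] unchanged in both environments, so [dʒ] cannot be basic with [g] derived before the ERG suffix.
Therefore /g/ is basic and [dʒ] is derived by palatalization before a front vowel (/g/ becomes palato-alveolar [dʒ] before a front vowel).
The underlying form of 'road' is therefore /pɛrɔg/.

/pɛrɔg/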